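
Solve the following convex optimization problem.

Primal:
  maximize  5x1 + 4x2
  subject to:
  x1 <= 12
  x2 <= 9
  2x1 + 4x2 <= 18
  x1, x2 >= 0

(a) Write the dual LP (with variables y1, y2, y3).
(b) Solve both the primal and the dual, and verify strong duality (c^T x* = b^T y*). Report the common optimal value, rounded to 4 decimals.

The standard primal-dual pair for 'max c^T x s.t. A x <= b, x >= 0' is:
  Dual:  min b^T y  s.t.  A^T y >= c,  y >= 0.

So the dual LP is:
  minimize  12y1 + 9y2 + 18y3
  subject to:
    y1 + 2y3 >= 5
    y2 + 4y3 >= 4
    y1, y2, y3 >= 0

Solving the primal: x* = (9, 0).
  primal value c^T x* = 45.
Solving the dual: y* = (0, 0, 2.5).
  dual value b^T y* = 45.
Strong duality: c^T x* = b^T y*. Confirmed.

45


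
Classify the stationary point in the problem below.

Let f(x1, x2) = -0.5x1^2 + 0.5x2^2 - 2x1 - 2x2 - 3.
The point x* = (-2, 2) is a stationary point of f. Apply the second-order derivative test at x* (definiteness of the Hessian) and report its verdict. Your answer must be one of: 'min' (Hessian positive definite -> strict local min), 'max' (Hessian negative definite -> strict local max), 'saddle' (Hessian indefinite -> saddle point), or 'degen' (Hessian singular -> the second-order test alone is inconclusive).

Compute the Hessian H = grad^2 f:
  H = [[-1, 0], [0, 1]]
Verify stationarity: grad f(x*) = H x* + g = (0, 0).
Eigenvalues of H: -1, 1.
Eigenvalues have mixed signs, so H is indefinite -> x* is a saddle point.

saddle


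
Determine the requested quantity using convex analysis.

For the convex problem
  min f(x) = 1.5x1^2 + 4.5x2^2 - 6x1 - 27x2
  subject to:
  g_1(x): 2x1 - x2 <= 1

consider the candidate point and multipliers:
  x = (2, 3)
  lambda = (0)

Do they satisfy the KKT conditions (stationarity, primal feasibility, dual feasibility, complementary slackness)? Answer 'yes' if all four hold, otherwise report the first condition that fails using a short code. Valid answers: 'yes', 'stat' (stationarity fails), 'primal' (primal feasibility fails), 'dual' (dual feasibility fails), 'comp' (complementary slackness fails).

Gradient of f: grad f(x) = Q x + c = (0, 0)
Constraint values g_i(x) = a_i^T x - b_i:
  g_1((2, 3)) = 0
Stationarity residual: grad f(x) + sum_i lambda_i a_i = (0, 0)
  -> stationarity OK
Primal feasibility (all g_i <= 0): OK
Dual feasibility (all lambda_i >= 0): OK
Complementary slackness (lambda_i * g_i(x) = 0 for all i): OK

Verdict: yes, KKT holds.

yes


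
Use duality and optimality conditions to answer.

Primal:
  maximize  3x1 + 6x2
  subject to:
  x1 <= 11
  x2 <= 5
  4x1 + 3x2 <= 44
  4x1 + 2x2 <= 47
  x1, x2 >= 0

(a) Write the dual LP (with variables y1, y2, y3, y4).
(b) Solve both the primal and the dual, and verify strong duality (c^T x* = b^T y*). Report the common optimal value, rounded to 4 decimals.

The standard primal-dual pair for 'max c^T x s.t. A x <= b, x >= 0' is:
  Dual:  min b^T y  s.t.  A^T y >= c,  y >= 0.

So the dual LP is:
  minimize  11y1 + 5y2 + 44y3 + 47y4
  subject to:
    y1 + 4y3 + 4y4 >= 3
    y2 + 3y3 + 2y4 >= 6
    y1, y2, y3, y4 >= 0

Solving the primal: x* = (7.25, 5).
  primal value c^T x* = 51.75.
Solving the dual: y* = (0, 3.75, 0.75, 0).
  dual value b^T y* = 51.75.
Strong duality: c^T x* = b^T y*. Confirmed.

51.75


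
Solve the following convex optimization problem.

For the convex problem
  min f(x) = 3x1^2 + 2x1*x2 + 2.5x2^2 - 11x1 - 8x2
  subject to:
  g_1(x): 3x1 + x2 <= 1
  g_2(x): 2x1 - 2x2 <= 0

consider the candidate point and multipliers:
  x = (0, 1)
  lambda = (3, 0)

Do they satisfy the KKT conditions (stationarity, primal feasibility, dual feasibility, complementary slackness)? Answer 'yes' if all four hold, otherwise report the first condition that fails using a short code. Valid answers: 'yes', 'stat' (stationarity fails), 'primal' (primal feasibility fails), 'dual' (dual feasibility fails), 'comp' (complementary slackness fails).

Gradient of f: grad f(x) = Q x + c = (-9, -3)
Constraint values g_i(x) = a_i^T x - b_i:
  g_1((0, 1)) = 0
  g_2((0, 1)) = -2
Stationarity residual: grad f(x) + sum_i lambda_i a_i = (0, 0)
  -> stationarity OK
Primal feasibility (all g_i <= 0): OK
Dual feasibility (all lambda_i >= 0): OK
Complementary slackness (lambda_i * g_i(x) = 0 for all i): OK

Verdict: yes, KKT holds.

yes


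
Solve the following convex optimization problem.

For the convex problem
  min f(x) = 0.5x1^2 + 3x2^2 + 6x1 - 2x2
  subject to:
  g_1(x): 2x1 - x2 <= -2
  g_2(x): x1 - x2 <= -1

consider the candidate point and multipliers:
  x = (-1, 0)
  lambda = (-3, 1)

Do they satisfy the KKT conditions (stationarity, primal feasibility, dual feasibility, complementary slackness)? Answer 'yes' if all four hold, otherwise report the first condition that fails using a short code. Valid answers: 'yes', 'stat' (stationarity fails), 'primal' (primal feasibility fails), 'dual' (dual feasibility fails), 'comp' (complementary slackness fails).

Gradient of f: grad f(x) = Q x + c = (5, -2)
Constraint values g_i(x) = a_i^T x - b_i:
  g_1((-1, 0)) = 0
  g_2((-1, 0)) = 0
Stationarity residual: grad f(x) + sum_i lambda_i a_i = (0, 0)
  -> stationarity OK
Primal feasibility (all g_i <= 0): OK
Dual feasibility (all lambda_i >= 0): FAILS
Complementary slackness (lambda_i * g_i(x) = 0 for all i): OK

Verdict: the first failing condition is dual_feasibility -> dual.

dual


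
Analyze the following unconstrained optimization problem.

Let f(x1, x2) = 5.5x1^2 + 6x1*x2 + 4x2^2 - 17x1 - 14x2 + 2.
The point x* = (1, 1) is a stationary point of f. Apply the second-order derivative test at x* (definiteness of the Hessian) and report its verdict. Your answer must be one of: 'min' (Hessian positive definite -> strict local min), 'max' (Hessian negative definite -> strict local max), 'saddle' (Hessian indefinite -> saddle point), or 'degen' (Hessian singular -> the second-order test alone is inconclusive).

Compute the Hessian H = grad^2 f:
  H = [[11, 6], [6, 8]]
Verify stationarity: grad f(x*) = H x* + g = (0, 0).
Eigenvalues of H: 3.3153, 15.6847.
Both eigenvalues > 0, so H is positive definite -> x* is a strict local min.

min


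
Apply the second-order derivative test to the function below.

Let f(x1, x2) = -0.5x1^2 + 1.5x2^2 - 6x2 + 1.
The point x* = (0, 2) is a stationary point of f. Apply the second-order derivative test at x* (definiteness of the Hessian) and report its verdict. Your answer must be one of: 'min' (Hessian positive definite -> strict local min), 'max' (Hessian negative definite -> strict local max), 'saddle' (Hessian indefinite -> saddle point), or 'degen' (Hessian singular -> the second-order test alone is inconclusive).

Compute the Hessian H = grad^2 f:
  H = [[-1, 0], [0, 3]]
Verify stationarity: grad f(x*) = H x* + g = (0, 0).
Eigenvalues of H: -1, 3.
Eigenvalues have mixed signs, so H is indefinite -> x* is a saddle point.

saddle


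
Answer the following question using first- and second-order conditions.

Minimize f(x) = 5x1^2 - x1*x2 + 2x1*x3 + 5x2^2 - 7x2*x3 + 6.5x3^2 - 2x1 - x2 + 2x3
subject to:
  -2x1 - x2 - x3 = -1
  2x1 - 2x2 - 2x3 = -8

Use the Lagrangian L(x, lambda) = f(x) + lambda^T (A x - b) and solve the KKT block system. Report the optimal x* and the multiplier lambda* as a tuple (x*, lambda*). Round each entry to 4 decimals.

Form the Lagrangian:
  L(x, lambda) = (1/2) x^T Q x + c^T x + lambda^T (A x - b)
Stationarity (grad_x L = 0): Q x + c + A^T lambda = 0.
Primal feasibility: A x = b.

This gives the KKT block system:
  [ Q   A^T ] [ x     ]   [-c ]
  [ A    0  ] [ lambda ] = [ b ]

Solving the linear system:
  x*      = (-1, 1.6216, 1.3784)
  lambda* = (-1.4324, 4)
  f(x*)   = 16.8514

x* = (-1, 1.6216, 1.3784), lambda* = (-1.4324, 4)


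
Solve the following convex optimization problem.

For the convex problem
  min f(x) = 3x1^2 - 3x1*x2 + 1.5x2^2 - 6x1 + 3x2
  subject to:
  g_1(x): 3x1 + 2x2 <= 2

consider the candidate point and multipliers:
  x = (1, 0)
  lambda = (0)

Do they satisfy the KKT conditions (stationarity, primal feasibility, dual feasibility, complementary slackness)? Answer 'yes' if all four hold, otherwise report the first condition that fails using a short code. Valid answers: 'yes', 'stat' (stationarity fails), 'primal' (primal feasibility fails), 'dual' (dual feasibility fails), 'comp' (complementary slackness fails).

Gradient of f: grad f(x) = Q x + c = (0, 0)
Constraint values g_i(x) = a_i^T x - b_i:
  g_1((1, 0)) = 1
Stationarity residual: grad f(x) + sum_i lambda_i a_i = (0, 0)
  -> stationarity OK
Primal feasibility (all g_i <= 0): FAILS
Dual feasibility (all lambda_i >= 0): OK
Complementary slackness (lambda_i * g_i(x) = 0 for all i): OK

Verdict: the first failing condition is primal_feasibility -> primal.

primal


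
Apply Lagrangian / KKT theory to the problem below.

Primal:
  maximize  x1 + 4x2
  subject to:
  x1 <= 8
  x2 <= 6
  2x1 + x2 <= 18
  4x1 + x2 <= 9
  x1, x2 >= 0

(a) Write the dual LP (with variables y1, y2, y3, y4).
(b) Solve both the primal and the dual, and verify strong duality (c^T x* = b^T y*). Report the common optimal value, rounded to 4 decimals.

The standard primal-dual pair for 'max c^T x s.t. A x <= b, x >= 0' is:
  Dual:  min b^T y  s.t.  A^T y >= c,  y >= 0.

So the dual LP is:
  minimize  8y1 + 6y2 + 18y3 + 9y4
  subject to:
    y1 + 2y3 + 4y4 >= 1
    y2 + y3 + y4 >= 4
    y1, y2, y3, y4 >= 0

Solving the primal: x* = (0.75, 6).
  primal value c^T x* = 24.75.
Solving the dual: y* = (0, 3.75, 0, 0.25).
  dual value b^T y* = 24.75.
Strong duality: c^T x* = b^T y*. Confirmed.

24.75


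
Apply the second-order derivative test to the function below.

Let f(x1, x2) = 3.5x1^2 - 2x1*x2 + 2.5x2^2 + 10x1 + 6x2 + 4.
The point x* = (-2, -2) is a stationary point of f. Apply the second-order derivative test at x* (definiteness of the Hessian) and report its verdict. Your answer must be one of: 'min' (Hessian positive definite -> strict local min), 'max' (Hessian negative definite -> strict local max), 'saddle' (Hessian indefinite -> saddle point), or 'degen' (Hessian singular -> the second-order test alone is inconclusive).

Compute the Hessian H = grad^2 f:
  H = [[7, -2], [-2, 5]]
Verify stationarity: grad f(x*) = H x* + g = (0, 0).
Eigenvalues of H: 3.7639, 8.2361.
Both eigenvalues > 0, so H is positive definite -> x* is a strict local min.

min


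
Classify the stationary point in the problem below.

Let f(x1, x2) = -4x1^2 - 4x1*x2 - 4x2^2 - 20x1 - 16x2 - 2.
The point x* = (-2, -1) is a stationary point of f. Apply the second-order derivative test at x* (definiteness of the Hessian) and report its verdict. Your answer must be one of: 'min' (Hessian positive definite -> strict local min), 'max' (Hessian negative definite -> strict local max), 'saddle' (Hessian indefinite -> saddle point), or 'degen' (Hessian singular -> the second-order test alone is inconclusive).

Compute the Hessian H = grad^2 f:
  H = [[-8, -4], [-4, -8]]
Verify stationarity: grad f(x*) = H x* + g = (0, 0).
Eigenvalues of H: -12, -4.
Both eigenvalues < 0, so H is negative definite -> x* is a strict local max.

max


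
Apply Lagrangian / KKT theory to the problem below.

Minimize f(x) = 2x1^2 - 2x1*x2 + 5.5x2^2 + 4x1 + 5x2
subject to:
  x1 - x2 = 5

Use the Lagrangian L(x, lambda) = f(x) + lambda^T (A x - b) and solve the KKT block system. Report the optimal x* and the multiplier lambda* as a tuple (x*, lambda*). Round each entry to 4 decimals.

Form the Lagrangian:
  L(x, lambda) = (1/2) x^T Q x + c^T x + lambda^T (A x - b)
Stationarity (grad_x L = 0): Q x + c + A^T lambda = 0.
Primal feasibility: A x = b.

This gives the KKT block system:
  [ Q   A^T ] [ x     ]   [-c ]
  [ A    0  ] [ lambda ] = [ b ]

Solving the linear system:
  x*      = (3.2727, -1.7273)
  lambda* = (-20.5455)
  f(x*)   = 53.5909

x* = (3.2727, -1.7273), lambda* = (-20.5455)


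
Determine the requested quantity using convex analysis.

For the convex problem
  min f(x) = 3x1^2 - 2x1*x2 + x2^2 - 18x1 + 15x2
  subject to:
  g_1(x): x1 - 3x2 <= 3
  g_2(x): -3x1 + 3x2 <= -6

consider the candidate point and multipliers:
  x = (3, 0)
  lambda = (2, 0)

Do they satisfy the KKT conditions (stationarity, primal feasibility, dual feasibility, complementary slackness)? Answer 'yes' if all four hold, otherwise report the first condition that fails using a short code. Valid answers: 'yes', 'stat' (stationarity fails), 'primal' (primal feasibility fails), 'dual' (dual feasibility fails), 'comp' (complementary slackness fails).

Gradient of f: grad f(x) = Q x + c = (0, 9)
Constraint values g_i(x) = a_i^T x - b_i:
  g_1((3, 0)) = 0
  g_2((3, 0)) = -3
Stationarity residual: grad f(x) + sum_i lambda_i a_i = (2, 3)
  -> stationarity FAILS
Primal feasibility (all g_i <= 0): OK
Dual feasibility (all lambda_i >= 0): OK
Complementary slackness (lambda_i * g_i(x) = 0 for all i): OK

Verdict: the first failing condition is stationarity -> stat.

stat


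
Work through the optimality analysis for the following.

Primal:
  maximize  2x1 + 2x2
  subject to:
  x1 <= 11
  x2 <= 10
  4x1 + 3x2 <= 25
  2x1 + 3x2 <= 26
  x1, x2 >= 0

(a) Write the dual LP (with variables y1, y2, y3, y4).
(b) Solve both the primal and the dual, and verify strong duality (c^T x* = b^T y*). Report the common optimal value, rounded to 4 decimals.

The standard primal-dual pair for 'max c^T x s.t. A x <= b, x >= 0' is:
  Dual:  min b^T y  s.t.  A^T y >= c,  y >= 0.

So the dual LP is:
  minimize  11y1 + 10y2 + 25y3 + 26y4
  subject to:
    y1 + 4y3 + 2y4 >= 2
    y2 + 3y3 + 3y4 >= 2
    y1, y2, y3, y4 >= 0

Solving the primal: x* = (0, 8.3333).
  primal value c^T x* = 16.6667.
Solving the dual: y* = (0, 0, 0.6667, 0).
  dual value b^T y* = 16.6667.
Strong duality: c^T x* = b^T y*. Confirmed.

16.6667


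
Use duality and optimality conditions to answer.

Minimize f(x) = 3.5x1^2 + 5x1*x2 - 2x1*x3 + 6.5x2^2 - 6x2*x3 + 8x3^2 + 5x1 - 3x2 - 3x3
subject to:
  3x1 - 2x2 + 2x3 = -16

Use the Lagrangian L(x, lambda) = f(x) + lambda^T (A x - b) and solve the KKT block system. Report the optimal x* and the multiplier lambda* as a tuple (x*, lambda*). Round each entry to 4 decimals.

Form the Lagrangian:
  L(x, lambda) = (1/2) x^T Q x + c^T x + lambda^T (A x - b)
Stationarity (grad_x L = 0): Q x + c + A^T lambda = 0.
Primal feasibility: A x = b.

This gives the KKT block system:
  [ Q   A^T ] [ x     ]   [-c ]
  [ A    0  ] [ lambda ] = [ b ]

Solving the linear system:
  x*      = (-3.8687, 2.328, 0.131)
  lambda* = (3.5675)
  f(x*)   = 15.1798

x* = (-3.8687, 2.328, 0.131), lambda* = (3.5675)


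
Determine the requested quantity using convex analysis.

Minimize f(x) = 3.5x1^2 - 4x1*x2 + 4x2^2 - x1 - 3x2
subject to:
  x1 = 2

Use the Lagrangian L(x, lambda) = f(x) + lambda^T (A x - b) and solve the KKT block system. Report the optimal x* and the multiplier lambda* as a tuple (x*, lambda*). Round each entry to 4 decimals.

Form the Lagrangian:
  L(x, lambda) = (1/2) x^T Q x + c^T x + lambda^T (A x - b)
Stationarity (grad_x L = 0): Q x + c + A^T lambda = 0.
Primal feasibility: A x = b.

This gives the KKT block system:
  [ Q   A^T ] [ x     ]   [-c ]
  [ A    0  ] [ lambda ] = [ b ]

Solving the linear system:
  x*      = (2, 1.375)
  lambda* = (-7.5)
  f(x*)   = 4.4375

x* = (2, 1.375), lambda* = (-7.5)


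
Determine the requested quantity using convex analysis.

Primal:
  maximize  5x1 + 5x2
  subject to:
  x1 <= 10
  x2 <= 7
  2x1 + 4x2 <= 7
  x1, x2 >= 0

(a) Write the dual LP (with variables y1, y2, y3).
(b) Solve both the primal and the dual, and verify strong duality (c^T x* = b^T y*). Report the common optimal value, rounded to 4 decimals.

The standard primal-dual pair for 'max c^T x s.t. A x <= b, x >= 0' is:
  Dual:  min b^T y  s.t.  A^T y >= c,  y >= 0.

So the dual LP is:
  minimize  10y1 + 7y2 + 7y3
  subject to:
    y1 + 2y3 >= 5
    y2 + 4y3 >= 5
    y1, y2, y3 >= 0

Solving the primal: x* = (3.5, 0).
  primal value c^T x* = 17.5.
Solving the dual: y* = (0, 0, 2.5).
  dual value b^T y* = 17.5.
Strong duality: c^T x* = b^T y*. Confirmed.

17.5


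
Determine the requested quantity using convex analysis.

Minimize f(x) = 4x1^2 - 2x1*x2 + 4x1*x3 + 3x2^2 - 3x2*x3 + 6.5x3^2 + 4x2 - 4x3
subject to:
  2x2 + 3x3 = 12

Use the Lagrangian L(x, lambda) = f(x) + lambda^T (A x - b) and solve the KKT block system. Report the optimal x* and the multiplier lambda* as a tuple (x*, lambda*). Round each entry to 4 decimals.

Form the Lagrangian:
  L(x, lambda) = (1/2) x^T Q x + c^T x + lambda^T (A x - b)
Stationarity (grad_x L = 0): Q x + c + A^T lambda = 0.
Primal feasibility: A x = b.

This gives the KKT block system:
  [ Q   A^T ] [ x     ]   [-c ]
  [ A    0  ] [ lambda ] = [ b ]

Solving the linear system:
  x*      = (-0.6298, 2.3489, 2.434)
  lambda* = (-6.0255)
  f(x*)   = 35.983

x* = (-0.6298, 2.3489, 2.434), lambda* = (-6.0255)


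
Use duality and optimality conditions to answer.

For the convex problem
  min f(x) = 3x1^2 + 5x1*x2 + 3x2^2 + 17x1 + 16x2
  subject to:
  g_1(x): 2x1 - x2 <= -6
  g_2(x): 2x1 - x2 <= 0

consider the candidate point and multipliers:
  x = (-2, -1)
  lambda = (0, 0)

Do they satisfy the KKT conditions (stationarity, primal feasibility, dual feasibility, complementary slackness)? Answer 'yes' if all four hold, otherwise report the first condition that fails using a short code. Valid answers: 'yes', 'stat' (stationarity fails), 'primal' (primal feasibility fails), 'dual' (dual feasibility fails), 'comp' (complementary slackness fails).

Gradient of f: grad f(x) = Q x + c = (0, 0)
Constraint values g_i(x) = a_i^T x - b_i:
  g_1((-2, -1)) = 3
  g_2((-2, -1)) = -3
Stationarity residual: grad f(x) + sum_i lambda_i a_i = (0, 0)
  -> stationarity OK
Primal feasibility (all g_i <= 0): FAILS
Dual feasibility (all lambda_i >= 0): OK
Complementary slackness (lambda_i * g_i(x) = 0 for all i): OK

Verdict: the first failing condition is primal_feasibility -> primal.

primal


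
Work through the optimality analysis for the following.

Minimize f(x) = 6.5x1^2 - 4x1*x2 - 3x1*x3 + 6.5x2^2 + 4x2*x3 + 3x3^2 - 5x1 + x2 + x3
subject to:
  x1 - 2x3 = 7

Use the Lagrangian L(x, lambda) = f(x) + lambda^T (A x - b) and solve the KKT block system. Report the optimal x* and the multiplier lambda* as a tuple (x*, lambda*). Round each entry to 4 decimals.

Form the Lagrangian:
  L(x, lambda) = (1/2) x^T Q x + c^T x + lambda^T (A x - b)
Stationarity (grad_x L = 0): Q x + c + A^T lambda = 0.
Primal feasibility: A x = b.

This gives the KKT block system:
  [ Q   A^T ] [ x     ]   [-c ]
  [ A    0  ] [ lambda ] = [ b ]

Solving the linear system:
  x*      = (0.5808, 1.0893, -3.2096)
  lambda* = (-7.8213)
  f(x*)   = 24.8625

x* = (0.5808, 1.0893, -3.2096), lambda* = (-7.8213)


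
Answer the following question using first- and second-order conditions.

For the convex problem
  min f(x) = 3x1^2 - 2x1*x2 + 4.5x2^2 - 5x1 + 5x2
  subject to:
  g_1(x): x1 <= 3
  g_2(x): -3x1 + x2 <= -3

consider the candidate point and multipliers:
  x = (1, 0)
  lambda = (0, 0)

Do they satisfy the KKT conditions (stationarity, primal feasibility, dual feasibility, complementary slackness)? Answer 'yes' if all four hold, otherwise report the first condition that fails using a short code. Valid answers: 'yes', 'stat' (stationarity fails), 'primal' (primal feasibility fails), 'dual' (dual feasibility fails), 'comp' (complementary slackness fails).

Gradient of f: grad f(x) = Q x + c = (1, 3)
Constraint values g_i(x) = a_i^T x - b_i:
  g_1((1, 0)) = -2
  g_2((1, 0)) = 0
Stationarity residual: grad f(x) + sum_i lambda_i a_i = (1, 3)
  -> stationarity FAILS
Primal feasibility (all g_i <= 0): OK
Dual feasibility (all lambda_i >= 0): OK
Complementary slackness (lambda_i * g_i(x) = 0 for all i): OK

Verdict: the first failing condition is stationarity -> stat.

stat


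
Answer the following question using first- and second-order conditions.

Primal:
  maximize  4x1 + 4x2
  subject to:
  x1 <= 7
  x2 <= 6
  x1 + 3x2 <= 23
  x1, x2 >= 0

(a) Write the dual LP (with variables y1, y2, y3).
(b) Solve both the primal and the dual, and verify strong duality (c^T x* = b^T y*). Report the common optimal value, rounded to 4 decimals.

The standard primal-dual pair for 'max c^T x s.t. A x <= b, x >= 0' is:
  Dual:  min b^T y  s.t.  A^T y >= c,  y >= 0.

So the dual LP is:
  minimize  7y1 + 6y2 + 23y3
  subject to:
    y1 + y3 >= 4
    y2 + 3y3 >= 4
    y1, y2, y3 >= 0

Solving the primal: x* = (7, 5.3333).
  primal value c^T x* = 49.3333.
Solving the dual: y* = (2.6667, 0, 1.3333).
  dual value b^T y* = 49.3333.
Strong duality: c^T x* = b^T y*. Confirmed.

49.3333


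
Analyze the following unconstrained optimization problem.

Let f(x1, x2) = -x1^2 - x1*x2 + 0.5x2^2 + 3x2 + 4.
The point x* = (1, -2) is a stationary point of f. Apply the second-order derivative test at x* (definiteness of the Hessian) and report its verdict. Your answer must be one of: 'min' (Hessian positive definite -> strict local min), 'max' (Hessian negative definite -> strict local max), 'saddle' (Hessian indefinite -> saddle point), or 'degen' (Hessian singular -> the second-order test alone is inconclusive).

Compute the Hessian H = grad^2 f:
  H = [[-2, -1], [-1, 1]]
Verify stationarity: grad f(x*) = H x* + g = (0, 0).
Eigenvalues of H: -2.3028, 1.3028.
Eigenvalues have mixed signs, so H is indefinite -> x* is a saddle point.

saddle


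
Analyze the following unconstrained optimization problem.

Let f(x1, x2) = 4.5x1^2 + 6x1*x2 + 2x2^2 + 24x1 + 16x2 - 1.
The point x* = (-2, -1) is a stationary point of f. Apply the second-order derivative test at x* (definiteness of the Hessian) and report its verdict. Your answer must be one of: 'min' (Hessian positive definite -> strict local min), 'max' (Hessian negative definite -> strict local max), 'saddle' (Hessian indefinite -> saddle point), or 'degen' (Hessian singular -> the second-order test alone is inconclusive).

Compute the Hessian H = grad^2 f:
  H = [[9, 6], [6, 4]]
Verify stationarity: grad f(x*) = H x* + g = (0, 0).
Eigenvalues of H: 0, 13.
H has a zero eigenvalue (singular; positive semidefinite but not definite), so H is neither positive definite, negative definite, nor indefinite. The second-order test alone is inconclusive -> degen.
(Indeed, f is constant along the null direction of H through x*, so x* is not a strict local extremum.)

degen


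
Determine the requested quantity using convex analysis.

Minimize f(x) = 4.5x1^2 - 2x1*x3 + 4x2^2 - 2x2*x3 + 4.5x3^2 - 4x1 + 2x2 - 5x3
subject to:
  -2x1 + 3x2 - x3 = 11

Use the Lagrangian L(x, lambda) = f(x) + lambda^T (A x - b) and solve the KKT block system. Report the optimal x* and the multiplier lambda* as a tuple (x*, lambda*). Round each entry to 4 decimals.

Form the Lagrangian:
  L(x, lambda) = (1/2) x^T Q x + c^T x + lambda^T (A x - b)
Stationarity (grad_x L = 0): Q x + c + A^T lambda = 0.
Primal feasibility: A x = b.

This gives the KKT block system:
  [ Q   A^T ] [ x     ]   [-c ]
  [ A    0  ] [ lambda ] = [ b ]

Solving the linear system:
  x*      = (-1.3481, 2.7598, -0.0243)
  lambda* = (-8.0423)
  f(x*)   = 49.7497

x* = (-1.3481, 2.7598, -0.0243), lambda* = (-8.0423)


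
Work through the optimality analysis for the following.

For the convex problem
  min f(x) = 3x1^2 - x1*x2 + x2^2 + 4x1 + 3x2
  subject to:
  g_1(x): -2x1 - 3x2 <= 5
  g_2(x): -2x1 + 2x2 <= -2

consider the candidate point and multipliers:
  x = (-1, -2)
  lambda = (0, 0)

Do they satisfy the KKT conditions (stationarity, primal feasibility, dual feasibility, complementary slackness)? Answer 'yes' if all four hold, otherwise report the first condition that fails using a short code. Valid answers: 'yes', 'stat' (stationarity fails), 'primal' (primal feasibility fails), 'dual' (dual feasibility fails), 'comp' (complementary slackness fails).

Gradient of f: grad f(x) = Q x + c = (0, 0)
Constraint values g_i(x) = a_i^T x - b_i:
  g_1((-1, -2)) = 3
  g_2((-1, -2)) = 0
Stationarity residual: grad f(x) + sum_i lambda_i a_i = (0, 0)
  -> stationarity OK
Primal feasibility (all g_i <= 0): FAILS
Dual feasibility (all lambda_i >= 0): OK
Complementary slackness (lambda_i * g_i(x) = 0 for all i): OK

Verdict: the first failing condition is primal_feasibility -> primal.

primal


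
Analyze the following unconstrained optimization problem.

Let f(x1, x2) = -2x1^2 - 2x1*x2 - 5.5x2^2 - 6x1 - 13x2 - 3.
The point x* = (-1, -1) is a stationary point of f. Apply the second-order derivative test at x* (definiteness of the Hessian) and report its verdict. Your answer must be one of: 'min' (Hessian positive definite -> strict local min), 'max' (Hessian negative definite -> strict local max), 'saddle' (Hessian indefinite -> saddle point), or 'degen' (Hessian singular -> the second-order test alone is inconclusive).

Compute the Hessian H = grad^2 f:
  H = [[-4, -2], [-2, -11]]
Verify stationarity: grad f(x*) = H x* + g = (0, 0).
Eigenvalues of H: -11.5311, -3.4689.
Both eigenvalues < 0, so H is negative definite -> x* is a strict local max.

max


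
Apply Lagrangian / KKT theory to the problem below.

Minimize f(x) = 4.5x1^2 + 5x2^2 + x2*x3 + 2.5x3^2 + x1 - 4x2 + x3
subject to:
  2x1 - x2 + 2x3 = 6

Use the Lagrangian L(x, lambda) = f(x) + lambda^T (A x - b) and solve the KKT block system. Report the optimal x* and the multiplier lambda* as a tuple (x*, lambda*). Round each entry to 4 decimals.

Form the Lagrangian:
  L(x, lambda) = (1/2) x^T Q x + c^T x + lambda^T (A x - b)
Stationarity (grad_x L = 0): Q x + c + A^T lambda = 0.
Primal feasibility: A x = b.

This gives the KKT block system:
  [ Q   A^T ] [ x     ]   [-c ]
  [ A    0  ] [ lambda ] = [ b ]

Solving the linear system:
  x*      = (1, -0.2857, 1.8571)
  lambda* = (-5)
  f(x*)   = 17

x* = (1, -0.2857, 1.8571), lambda* = (-5)


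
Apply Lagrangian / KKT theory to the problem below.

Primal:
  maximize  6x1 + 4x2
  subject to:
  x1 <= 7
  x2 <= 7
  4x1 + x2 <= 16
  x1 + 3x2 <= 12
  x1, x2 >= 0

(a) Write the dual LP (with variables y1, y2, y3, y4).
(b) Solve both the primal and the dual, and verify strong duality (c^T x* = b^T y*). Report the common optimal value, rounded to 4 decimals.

The standard primal-dual pair for 'max c^T x s.t. A x <= b, x >= 0' is:
  Dual:  min b^T y  s.t.  A^T y >= c,  y >= 0.

So the dual LP is:
  minimize  7y1 + 7y2 + 16y3 + 12y4
  subject to:
    y1 + 4y3 + y4 >= 6
    y2 + y3 + 3y4 >= 4
    y1, y2, y3, y4 >= 0

Solving the primal: x* = (3.2727, 2.9091).
  primal value c^T x* = 31.2727.
Solving the dual: y* = (0, 0, 1.2727, 0.9091).
  dual value b^T y* = 31.2727.
Strong duality: c^T x* = b^T y*. Confirmed.

31.2727


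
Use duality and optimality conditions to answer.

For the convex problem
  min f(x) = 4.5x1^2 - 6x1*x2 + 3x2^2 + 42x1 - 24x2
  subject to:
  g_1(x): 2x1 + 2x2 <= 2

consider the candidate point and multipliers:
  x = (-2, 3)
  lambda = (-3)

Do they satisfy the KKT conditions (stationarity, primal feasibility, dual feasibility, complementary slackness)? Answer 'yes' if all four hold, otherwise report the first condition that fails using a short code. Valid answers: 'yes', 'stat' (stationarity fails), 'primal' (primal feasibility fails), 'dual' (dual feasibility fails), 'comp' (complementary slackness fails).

Gradient of f: grad f(x) = Q x + c = (6, 6)
Constraint values g_i(x) = a_i^T x - b_i:
  g_1((-2, 3)) = 0
Stationarity residual: grad f(x) + sum_i lambda_i a_i = (0, 0)
  -> stationarity OK
Primal feasibility (all g_i <= 0): OK
Dual feasibility (all lambda_i >= 0): FAILS
Complementary slackness (lambda_i * g_i(x) = 0 for all i): OK

Verdict: the first failing condition is dual_feasibility -> dual.

dual


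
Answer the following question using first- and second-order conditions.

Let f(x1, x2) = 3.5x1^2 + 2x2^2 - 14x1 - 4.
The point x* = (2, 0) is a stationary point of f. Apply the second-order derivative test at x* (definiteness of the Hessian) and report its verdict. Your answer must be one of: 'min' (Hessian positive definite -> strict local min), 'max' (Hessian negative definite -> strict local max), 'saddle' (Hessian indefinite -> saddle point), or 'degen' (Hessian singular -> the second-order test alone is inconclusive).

Compute the Hessian H = grad^2 f:
  H = [[7, 0], [0, 4]]
Verify stationarity: grad f(x*) = H x* + g = (0, 0).
Eigenvalues of H: 4, 7.
Both eigenvalues > 0, so H is positive definite -> x* is a strict local min.

min


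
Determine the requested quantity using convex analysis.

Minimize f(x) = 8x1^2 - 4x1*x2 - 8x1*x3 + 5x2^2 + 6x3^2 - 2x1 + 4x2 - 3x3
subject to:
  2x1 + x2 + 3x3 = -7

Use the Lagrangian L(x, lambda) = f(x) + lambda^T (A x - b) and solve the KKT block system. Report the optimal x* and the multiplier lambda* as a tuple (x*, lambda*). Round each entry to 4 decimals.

Form the Lagrangian:
  L(x, lambda) = (1/2) x^T Q x + c^T x + lambda^T (A x - b)
Stationarity (grad_x L = 0): Q x + c + A^T lambda = 0.
Primal feasibility: A x = b.

This gives the KKT block system:
  [ Q   A^T ] [ x     ]   [-c ]
  [ A    0  ] [ lambda ] = [ b ]

Solving the linear system:
  x*      = (-1.1195, -1.133, -1.2094)
  lambda* = (2.8522)
  f(x*)   = 10.6502

x* = (-1.1195, -1.133, -1.2094), lambda* = (2.8522)


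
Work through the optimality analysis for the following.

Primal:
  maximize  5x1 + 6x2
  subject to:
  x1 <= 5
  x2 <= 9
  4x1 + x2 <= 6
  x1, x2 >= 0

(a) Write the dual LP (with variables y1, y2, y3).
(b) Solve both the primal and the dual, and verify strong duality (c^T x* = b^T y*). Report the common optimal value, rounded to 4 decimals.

The standard primal-dual pair for 'max c^T x s.t. A x <= b, x >= 0' is:
  Dual:  min b^T y  s.t.  A^T y >= c,  y >= 0.

So the dual LP is:
  minimize  5y1 + 9y2 + 6y3
  subject to:
    y1 + 4y3 >= 5
    y2 + y3 >= 6
    y1, y2, y3 >= 0

Solving the primal: x* = (0, 6).
  primal value c^T x* = 36.
Solving the dual: y* = (0, 0, 6).
  dual value b^T y* = 36.
Strong duality: c^T x* = b^T y*. Confirmed.

36


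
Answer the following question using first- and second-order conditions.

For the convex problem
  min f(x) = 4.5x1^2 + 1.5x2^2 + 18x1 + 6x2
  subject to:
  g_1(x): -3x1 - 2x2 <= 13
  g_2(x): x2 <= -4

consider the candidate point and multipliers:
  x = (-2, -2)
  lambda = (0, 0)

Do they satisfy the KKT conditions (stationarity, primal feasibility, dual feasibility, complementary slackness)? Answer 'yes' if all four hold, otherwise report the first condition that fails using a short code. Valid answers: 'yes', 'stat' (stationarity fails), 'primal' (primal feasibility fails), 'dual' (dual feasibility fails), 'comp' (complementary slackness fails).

Gradient of f: grad f(x) = Q x + c = (0, 0)
Constraint values g_i(x) = a_i^T x - b_i:
  g_1((-2, -2)) = -3
  g_2((-2, -2)) = 2
Stationarity residual: grad f(x) + sum_i lambda_i a_i = (0, 0)
  -> stationarity OK
Primal feasibility (all g_i <= 0): FAILS
Dual feasibility (all lambda_i >= 0): OK
Complementary slackness (lambda_i * g_i(x) = 0 for all i): OK

Verdict: the first failing condition is primal_feasibility -> primal.

primal


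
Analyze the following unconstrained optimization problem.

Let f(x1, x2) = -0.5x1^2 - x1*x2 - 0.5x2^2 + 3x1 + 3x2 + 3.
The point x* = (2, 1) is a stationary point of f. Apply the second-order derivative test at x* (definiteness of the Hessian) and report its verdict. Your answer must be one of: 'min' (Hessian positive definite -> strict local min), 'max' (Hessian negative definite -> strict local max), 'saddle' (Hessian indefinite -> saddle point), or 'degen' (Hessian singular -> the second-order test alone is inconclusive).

Compute the Hessian H = grad^2 f:
  H = [[-1, -1], [-1, -1]]
Verify stationarity: grad f(x*) = H x* + g = (0, 0).
Eigenvalues of H: -2, 0.
H has a zero eigenvalue (singular; negative semidefinite but not definite), so H is neither positive definite, negative definite, nor indefinite. The second-order test alone is inconclusive -> degen.
(Indeed, f is constant along the null direction of H through x*, so x* is not a strict local extremum.)

degen


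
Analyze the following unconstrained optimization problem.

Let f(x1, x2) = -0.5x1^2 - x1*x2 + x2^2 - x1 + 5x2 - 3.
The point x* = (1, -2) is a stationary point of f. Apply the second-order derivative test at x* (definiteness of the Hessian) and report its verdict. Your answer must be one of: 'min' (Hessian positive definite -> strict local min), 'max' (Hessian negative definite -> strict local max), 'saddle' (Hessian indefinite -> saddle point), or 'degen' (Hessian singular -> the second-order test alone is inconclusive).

Compute the Hessian H = grad^2 f:
  H = [[-1, -1], [-1, 2]]
Verify stationarity: grad f(x*) = H x* + g = (0, 0).
Eigenvalues of H: -1.3028, 2.3028.
Eigenvalues have mixed signs, so H is indefinite -> x* is a saddle point.

saddle


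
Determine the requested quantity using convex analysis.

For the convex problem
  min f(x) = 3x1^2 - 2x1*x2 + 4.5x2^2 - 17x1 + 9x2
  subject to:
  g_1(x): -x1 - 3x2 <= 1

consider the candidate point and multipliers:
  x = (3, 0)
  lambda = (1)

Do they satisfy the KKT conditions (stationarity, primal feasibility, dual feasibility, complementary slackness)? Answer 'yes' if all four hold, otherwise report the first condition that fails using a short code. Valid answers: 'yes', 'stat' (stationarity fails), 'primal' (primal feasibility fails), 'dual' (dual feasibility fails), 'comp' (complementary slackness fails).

Gradient of f: grad f(x) = Q x + c = (1, 3)
Constraint values g_i(x) = a_i^T x - b_i:
  g_1((3, 0)) = -4
Stationarity residual: grad f(x) + sum_i lambda_i a_i = (0, 0)
  -> stationarity OK
Primal feasibility (all g_i <= 0): OK
Dual feasibility (all lambda_i >= 0): OK
Complementary slackness (lambda_i * g_i(x) = 0 for all i): FAILS

Verdict: the first failing condition is complementary_slackness -> comp.

comp


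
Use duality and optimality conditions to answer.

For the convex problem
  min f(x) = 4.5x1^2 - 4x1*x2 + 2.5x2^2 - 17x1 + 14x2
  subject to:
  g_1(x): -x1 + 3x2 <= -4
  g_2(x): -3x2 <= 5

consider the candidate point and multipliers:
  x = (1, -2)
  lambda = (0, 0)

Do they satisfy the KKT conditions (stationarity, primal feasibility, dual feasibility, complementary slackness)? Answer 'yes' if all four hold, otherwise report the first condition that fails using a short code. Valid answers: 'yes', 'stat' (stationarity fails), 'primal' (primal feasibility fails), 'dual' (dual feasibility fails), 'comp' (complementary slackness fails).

Gradient of f: grad f(x) = Q x + c = (0, 0)
Constraint values g_i(x) = a_i^T x - b_i:
  g_1((1, -2)) = -3
  g_2((1, -2)) = 1
Stationarity residual: grad f(x) + sum_i lambda_i a_i = (0, 0)
  -> stationarity OK
Primal feasibility (all g_i <= 0): FAILS
Dual feasibility (all lambda_i >= 0): OK
Complementary slackness (lambda_i * g_i(x) = 0 for all i): OK

Verdict: the first failing condition is primal_feasibility -> primal.

primal


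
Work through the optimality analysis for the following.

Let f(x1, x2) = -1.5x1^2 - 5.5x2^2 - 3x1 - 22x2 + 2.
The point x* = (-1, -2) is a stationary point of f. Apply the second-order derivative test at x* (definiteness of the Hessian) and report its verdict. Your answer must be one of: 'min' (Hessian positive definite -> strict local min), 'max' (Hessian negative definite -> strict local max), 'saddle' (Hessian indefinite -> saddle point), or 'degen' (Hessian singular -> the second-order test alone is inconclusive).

Compute the Hessian H = grad^2 f:
  H = [[-3, 0], [0, -11]]
Verify stationarity: grad f(x*) = H x* + g = (0, 0).
Eigenvalues of H: -11, -3.
Both eigenvalues < 0, so H is negative definite -> x* is a strict local max.

max


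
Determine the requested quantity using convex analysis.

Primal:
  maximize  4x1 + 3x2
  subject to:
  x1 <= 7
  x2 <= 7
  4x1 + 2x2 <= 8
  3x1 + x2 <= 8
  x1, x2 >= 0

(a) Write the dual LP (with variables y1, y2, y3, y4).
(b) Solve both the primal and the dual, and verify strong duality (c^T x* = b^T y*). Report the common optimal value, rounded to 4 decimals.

The standard primal-dual pair for 'max c^T x s.t. A x <= b, x >= 0' is:
  Dual:  min b^T y  s.t.  A^T y >= c,  y >= 0.

So the dual LP is:
  minimize  7y1 + 7y2 + 8y3 + 8y4
  subject to:
    y1 + 4y3 + 3y4 >= 4
    y2 + 2y3 + y4 >= 3
    y1, y2, y3, y4 >= 0

Solving the primal: x* = (0, 4).
  primal value c^T x* = 12.
Solving the dual: y* = (0, 0, 1.5, 0).
  dual value b^T y* = 12.
Strong duality: c^T x* = b^T y*. Confirmed.

12


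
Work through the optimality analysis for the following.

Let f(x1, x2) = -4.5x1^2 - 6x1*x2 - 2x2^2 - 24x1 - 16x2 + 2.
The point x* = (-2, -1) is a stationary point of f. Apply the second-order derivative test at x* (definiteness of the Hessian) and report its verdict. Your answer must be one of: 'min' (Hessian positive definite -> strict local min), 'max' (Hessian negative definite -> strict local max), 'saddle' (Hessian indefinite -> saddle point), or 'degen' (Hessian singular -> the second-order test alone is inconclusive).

Compute the Hessian H = grad^2 f:
  H = [[-9, -6], [-6, -4]]
Verify stationarity: grad f(x*) = H x* + g = (0, 0).
Eigenvalues of H: -13, 0.
H has a zero eigenvalue (singular; negative semidefinite but not definite), so H is neither positive definite, negative definite, nor indefinite. The second-order test alone is inconclusive -> degen.
(Indeed, f is constant along the null direction of H through x*, so x* is not a strict local extremum.)

degen


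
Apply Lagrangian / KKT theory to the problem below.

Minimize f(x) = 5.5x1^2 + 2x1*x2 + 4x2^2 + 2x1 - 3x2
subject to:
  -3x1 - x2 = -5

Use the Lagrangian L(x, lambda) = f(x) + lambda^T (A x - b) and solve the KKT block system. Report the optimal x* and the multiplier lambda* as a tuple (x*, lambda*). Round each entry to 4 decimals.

Form the Lagrangian:
  L(x, lambda) = (1/2) x^T Q x + c^T x + lambda^T (A x - b)
Stationarity (grad_x L = 0): Q x + c + A^T lambda = 0.
Primal feasibility: A x = b.

This gives the KKT block system:
  [ Q   A^T ] [ x     ]   [-c ]
  [ A    0  ] [ lambda ] = [ b ]

Solving the linear system:
  x*      = (1.3944, 0.8169)
  lambda* = (6.3239)
  f(x*)   = 15.9789

x* = (1.3944, 0.8169), lambda* = (6.3239)


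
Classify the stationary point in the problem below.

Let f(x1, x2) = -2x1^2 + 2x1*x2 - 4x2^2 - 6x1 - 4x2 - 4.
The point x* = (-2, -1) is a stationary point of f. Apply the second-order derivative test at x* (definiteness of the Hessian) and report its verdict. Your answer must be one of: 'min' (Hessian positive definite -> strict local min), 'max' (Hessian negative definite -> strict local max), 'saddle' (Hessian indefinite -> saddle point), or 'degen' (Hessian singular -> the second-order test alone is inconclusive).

Compute the Hessian H = grad^2 f:
  H = [[-4, 2], [2, -8]]
Verify stationarity: grad f(x*) = H x* + g = (0, 0).
Eigenvalues of H: -8.8284, -3.1716.
Both eigenvalues < 0, so H is negative definite -> x* is a strict local max.

max


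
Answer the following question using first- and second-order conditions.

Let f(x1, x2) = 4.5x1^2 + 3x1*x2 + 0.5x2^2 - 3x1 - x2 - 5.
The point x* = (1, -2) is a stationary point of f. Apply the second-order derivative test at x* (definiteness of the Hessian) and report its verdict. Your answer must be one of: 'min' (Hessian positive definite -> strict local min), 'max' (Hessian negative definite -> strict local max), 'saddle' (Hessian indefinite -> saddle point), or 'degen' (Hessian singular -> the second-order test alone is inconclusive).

Compute the Hessian H = grad^2 f:
  H = [[9, 3], [3, 1]]
Verify stationarity: grad f(x*) = H x* + g = (0, 0).
Eigenvalues of H: 0, 10.
H has a zero eigenvalue (singular; positive semidefinite but not definite), so H is neither positive definite, negative definite, nor indefinite. The second-order test alone is inconclusive -> degen.
(Indeed, f is constant along the null direction of H through x*, so x* is not a strict local extremum.)

degen


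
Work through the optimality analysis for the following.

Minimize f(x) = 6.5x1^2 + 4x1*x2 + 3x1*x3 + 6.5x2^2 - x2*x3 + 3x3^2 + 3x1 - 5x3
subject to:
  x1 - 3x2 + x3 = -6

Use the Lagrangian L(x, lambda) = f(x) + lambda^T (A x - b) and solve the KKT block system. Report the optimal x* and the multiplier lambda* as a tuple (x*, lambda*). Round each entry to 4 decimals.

Form the Lagrangian:
  L(x, lambda) = (1/2) x^T Q x + c^T x + lambda^T (A x - b)
Stationarity (grad_x L = 0): Q x + c + A^T lambda = 0.
Primal feasibility: A x = b.

This gives the KKT block system:
  [ Q   A^T ] [ x     ]   [-c ]
  [ A    0  ] [ lambda ] = [ b ]

Solving the linear system:
  x*      = (-1.4389, 1.8237, 0.9099)
  lambda* = (5.6808)
  f(x*)   = 12.6094

x* = (-1.4389, 1.8237, 0.9099), lambda* = (5.6808)
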